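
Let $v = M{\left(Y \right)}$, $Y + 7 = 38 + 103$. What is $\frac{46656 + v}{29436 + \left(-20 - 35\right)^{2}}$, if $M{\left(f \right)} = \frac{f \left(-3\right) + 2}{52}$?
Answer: $\frac{606428}{421993} \approx 1.4371$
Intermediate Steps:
$Y = 134$ ($Y = -7 + \left(38 + 103\right) = -7 + 141 = 134$)
$M{\left(f \right)} = \frac{1}{26} - \frac{3 f}{52}$ ($M{\left(f \right)} = \left(- 3 f + 2\right) \frac{1}{52} = \left(2 - 3 f\right) \frac{1}{52} = \frac{1}{26} - \frac{3 f}{52}$)
$v = - \frac{100}{13}$ ($v = \frac{1}{26} - \frac{201}{26} = - \frac{100}{13} \approx -7.6923$)
$\frac{46656 + v}{29436 + \left(-20 - 35\right)^{2}} = \frac{46656 - \frac{100}{13}}{29436 + \left(-20 - 35\right)^{2}} = \frac{606428}{13 \left(29436 + \left(-55\right)^{2}\right)} = \frac{606428}{13 \left(29436 + 3025\right)} = \frac{606428}{13 \cdot 32461} = \frac{606428}{13} \cdot \frac{1}{32461} = \frac{606428}{421993}$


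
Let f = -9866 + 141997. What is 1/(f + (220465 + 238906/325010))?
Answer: 162505/57298732433 ≈ 2.8361e-6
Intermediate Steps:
f = 132131
1/(f + (220465 + 238906/325010)) = 1/(132131 + (220465 + 238906/325010)) = 1/(132131 + (220465 + 238906*(1/325010))) = 1/(132131 + (220465 + 119453/162505)) = 1/(132131 + 35826784278/162505) = 1/(57298732433/162505) = 162505/57298732433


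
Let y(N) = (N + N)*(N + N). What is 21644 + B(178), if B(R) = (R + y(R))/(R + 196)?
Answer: 4110885/187 ≈ 21983.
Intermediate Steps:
y(N) = 4*N**2 (y(N) = (2*N)*(2*N) = 4*N**2)
B(R) = (R + 4*R**2)/(196 + R) (B(R) = (R + 4*R**2)/(R + 196) = (R + 4*R**2)/(196 + R))
21644 + B(178) = 21644 + 178*(1 + 4*178)/(196 + 178) = 21644 + 178*(1 + 712)/374 = 21644 + 178*(1/374)*713 = 21644 + 63457/187 = 4110885/187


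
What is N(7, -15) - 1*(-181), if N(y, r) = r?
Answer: 166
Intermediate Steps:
N(7, -15) - 1*(-181) = -15 - 1*(-181) = -15 + 181 = 166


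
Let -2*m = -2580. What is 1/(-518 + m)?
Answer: 1/772 ≈ 0.0012953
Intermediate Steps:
m = 1290 (m = -1/2*(-2580) = 1290)
1/(-518 + m) = 1/(-518 + 1290) = 1/772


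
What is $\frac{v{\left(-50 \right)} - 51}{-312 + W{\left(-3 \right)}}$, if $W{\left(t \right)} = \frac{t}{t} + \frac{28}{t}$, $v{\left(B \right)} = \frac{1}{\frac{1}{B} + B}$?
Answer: $\frac{382803}{2403461} \approx 0.15927$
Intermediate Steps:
$v{\left(B \right)} = \frac{1}{B + \frac{1}{B}}$
$W{\left(t \right)} = 1 + \frac{28}{t}$
$\frac{v{\left(-50 \right)} - 51}{-312 + W{\left(-3 \right)}} = \frac{- \frac{50}{1 + \left(-50\right)^{2}} - 51}{-312 + \frac{28 - 3}{-3}} = \frac{- \frac{50}{1 + 2500} - 51}{-312 - \frac{25}{3}} = \frac{- \frac{50}{2501} - 51}{-312 - \frac{25}{3}} = \frac{\left(-50\right) \frac{1}{2501} - 51}{- \frac{961}{3}} = \left(- \frac{50}{2501} - 51\right) \left(- \frac{3}{961}\right) = \left(- \frac{127601}{2501}\right) \left(- \frac{3}{961}\right) = \frac{382803}{2403461}$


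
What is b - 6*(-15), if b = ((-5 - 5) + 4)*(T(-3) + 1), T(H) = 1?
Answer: 78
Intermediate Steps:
b = -12 (b = ((-5 - 5) + 4)*(1 + 1) = (-10 + 4)*2 = -6*2 = -12)
b - 6*(-15) = -12 - 6*(-15) = -12 + 90 = 78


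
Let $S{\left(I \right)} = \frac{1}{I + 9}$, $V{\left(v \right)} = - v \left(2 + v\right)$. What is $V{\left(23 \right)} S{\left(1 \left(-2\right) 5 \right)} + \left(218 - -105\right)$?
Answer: $898$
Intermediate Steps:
$V{\left(v \right)} = - v \left(2 + v\right)$
$S{\left(I \right)} = \frac{1}{9 + I}$
$V{\left(23 \right)} S{\left(1 \left(-2\right) 5 \right)} + \left(218 - -105\right) = \frac{\left(-1\right) 23 \left(2 + 23\right)}{9 + 1 \left(-2\right) 5} + \left(218 - -105\right) = \frac{\left(-1\right) 23 \cdot 25}{9 - 10} + \left(218 + 105\right) = - \frac{575}{9 - 10} + 323 = - \frac{575}{-1} + 323 = \left(-575\right) \left(-1\right) + 323 = 575 + 323 = 898$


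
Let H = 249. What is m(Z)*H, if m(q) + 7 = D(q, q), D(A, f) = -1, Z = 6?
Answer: -1992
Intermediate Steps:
m(q) = -8 (m(q) = -7 - 1 = -8)
m(Z)*H = -8*249 = -1992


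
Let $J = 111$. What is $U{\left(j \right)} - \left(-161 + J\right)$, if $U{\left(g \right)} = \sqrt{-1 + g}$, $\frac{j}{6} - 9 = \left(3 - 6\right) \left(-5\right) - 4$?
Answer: $50 + \sqrt{119} \approx 60.909$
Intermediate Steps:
$j = 120$ ($j = 54 + 6 \left(\left(3 - 6\right) \left(-5\right) - 4\right) = 54 + 6 \left(\left(-3\right) \left(-5\right) - 4\right) = 54 + 6 \left(15 - 4\right) = 54 + 6 \cdot 11 = 54 + 66 = 120$)
$U{\left(j \right)} - \left(-161 + J\right) = \sqrt{-1 + 120} - \left(-161 + 111\right) = \sqrt{119} - -50 = \sqrt{119} + 50 = 50 + \sqrt{119}$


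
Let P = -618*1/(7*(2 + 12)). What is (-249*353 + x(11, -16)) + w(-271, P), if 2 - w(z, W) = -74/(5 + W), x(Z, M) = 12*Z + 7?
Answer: -2810005/32 ≈ -87813.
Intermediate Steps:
x(Z, M) = 7 + 12*Z
P = -309/49 (P = -618/(7*14) = -618/98 = -618*1/98 = -309/49 ≈ -6.3061)
w(z, W) = 2 + 74/(5 + W) (w(z, W) = 2 - (-74)/(5 + W) = 2 + 74/(5 + W))
(-249*353 + x(11, -16)) + w(-271, P) = (-249*353 + (7 + 12*11)) + 2*(42 - 309/49)/(5 - 309/49) = (-87897 + (7 + 132)) + 2*(1749/49)/(-64/49) = (-87897 + 139) + 2*(-49/64)*(1749/49) = -87758 - 1749/32 = -2810005/32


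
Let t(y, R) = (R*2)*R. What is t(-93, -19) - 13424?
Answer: -12702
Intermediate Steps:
t(y, R) = 2*R**2 (t(y, R) = (2*R)*R = 2*R**2)
t(-93, -19) - 13424 = 2*(-19)**2 - 13424 = 2*361 - 13424 = 722 - 13424 = -12702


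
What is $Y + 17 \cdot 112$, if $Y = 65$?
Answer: $1969$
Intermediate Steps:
$Y + 17 \cdot 112 = 65 + 17 \cdot 112 = 65 + 1904 = 1969$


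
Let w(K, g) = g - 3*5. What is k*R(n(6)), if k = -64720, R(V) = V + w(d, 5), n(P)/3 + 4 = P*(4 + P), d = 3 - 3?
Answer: -10225760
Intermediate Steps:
d = 0
w(K, g) = -15 + g (w(K, g) = g - 15 = -15 + g)
n(P) = -12 + 3*P*(4 + P) (n(P) = -12 + 3*(P*(4 + P)) = -12 + 3*P*(4 + P))
R(V) = -10 + V (R(V) = V + (-15 + 5) = V - 10 = -10 + V)
k*R(n(6)) = -64720*(-10 + (-12 + 3*6² + 12*6)) = -64720*(-10 + (-12 + 3*36 + 72)) = -64720*(-10 + (-12 + 108 + 72)) = -64720*(-10 + 168) = -64720*158 = -10225760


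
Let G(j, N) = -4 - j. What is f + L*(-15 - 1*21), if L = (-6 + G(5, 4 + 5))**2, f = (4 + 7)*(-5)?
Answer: -8155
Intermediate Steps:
f = -55 (f = 11*(-5) = -55)
L = 225 (L = (-6 + (-4 - 1*5))**2 = (-6 + (-4 - 5))**2 = (-6 - 9)**2 = (-15)**2 = 225)
f + L*(-15 - 1*21) = -55 + 225*(-15 - 1*21) = -55 + 225*(-15 - 21) = -55 + 225*(-36) = -55 - 8100 = -8155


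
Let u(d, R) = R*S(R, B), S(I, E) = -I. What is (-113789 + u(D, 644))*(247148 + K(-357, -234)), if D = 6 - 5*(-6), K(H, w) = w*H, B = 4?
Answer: -174775818150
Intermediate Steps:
K(H, w) = H*w
D = 36 (D = 6 + 30 = 36)
u(d, R) = -R² (u(d, R) = R*(-R) = -R²)
(-113789 + u(D, 644))*(247148 + K(-357, -234)) = (-113789 - 1*644²)*(247148 - 357*(-234)) = (-113789 - 1*414736)*(247148 + 83538) = (-113789 - 414736)*330686 = -528525*330686 = -174775818150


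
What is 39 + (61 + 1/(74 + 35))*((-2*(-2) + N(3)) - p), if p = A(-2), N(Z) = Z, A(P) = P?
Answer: 64101/109 ≈ 588.08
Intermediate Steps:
p = -2
39 + (61 + 1/(74 + 35))*((-2*(-2) + N(3)) - p) = 39 + (61 + 1/(74 + 35))*((-2*(-2) + 3) - 1*(-2)) = 39 + (61 + 1/109)*((4 + 3) + 2) = 39 + (61 + 1/109)*(7 + 2) = 39 + (6650/109)*9 = 39 + 59850/109 = 64101/109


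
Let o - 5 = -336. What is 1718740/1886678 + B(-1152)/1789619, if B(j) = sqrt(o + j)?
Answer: 859370/943339 + I*sqrt(1483)/1789619 ≈ 0.91099 + 2.1518e-5*I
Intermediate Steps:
o = -331 (o = 5 - 336 = -331)
B(j) = sqrt(-331 + j)
1718740/1886678 + B(-1152)/1789619 = 1718740/1886678 + sqrt(-331 - 1152)/1789619 = 1718740*(1/1886678) + sqrt(-1483)*(1/1789619) = 859370/943339 + (I*sqrt(1483))*(1/1789619) = 859370/943339 + I*sqrt(1483)/1789619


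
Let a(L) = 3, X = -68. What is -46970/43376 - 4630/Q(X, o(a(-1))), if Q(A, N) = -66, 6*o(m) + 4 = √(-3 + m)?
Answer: 49432715/715704 ≈ 69.069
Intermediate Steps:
o(m) = -⅔ + √(-3 + m)/6
-46970/43376 - 4630/Q(X, o(a(-1))) = -46970/43376 - 4630/(-66) = -46970*1/43376 - 4630*(-1/66) = -23485/21688 + 2315/33 = 49432715/715704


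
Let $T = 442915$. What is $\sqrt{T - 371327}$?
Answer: $2 \sqrt{17897} \approx 267.56$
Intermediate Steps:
$\sqrt{T - 371327} = \sqrt{442915 - 371327} = \sqrt{71588} = 2 \sqrt{17897}$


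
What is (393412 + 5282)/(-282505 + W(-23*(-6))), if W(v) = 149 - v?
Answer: -199347/141247 ≈ -1.4113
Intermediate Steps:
(393412 + 5282)/(-282505 + W(-23*(-6))) = (393412 + 5282)/(-282505 + (149 - (-23)*(-6))) = 398694/(-282505 + (149 - 1*138)) = 398694/(-282505 + (149 - 138)) = 398694/(-282505 + 11) = 398694/(-282494) = 398694*(-1/282494) = -199347/141247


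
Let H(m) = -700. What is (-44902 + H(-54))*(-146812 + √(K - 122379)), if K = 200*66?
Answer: 6694920824 - 136806*I*√12131 ≈ 6.6949e+9 - 1.5068e+7*I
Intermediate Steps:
K = 13200
(-44902 + H(-54))*(-146812 + √(K - 122379)) = (-44902 - 700)*(-146812 + √(13200 - 122379)) = -45602*(-146812 + √(-109179)) = -45602*(-146812 + 3*I*√12131) = 6694920824 - 136806*I*√12131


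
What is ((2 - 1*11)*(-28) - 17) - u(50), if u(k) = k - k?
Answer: 235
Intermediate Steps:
u(k) = 0
((2 - 1*11)*(-28) - 17) - u(50) = ((2 - 1*11)*(-28) - 17) - 1*0 = ((2 - 11)*(-28) - 17) + 0 = (-9*(-28) - 17) + 0 = (252 - 17) + 0 = 235 + 0 = 235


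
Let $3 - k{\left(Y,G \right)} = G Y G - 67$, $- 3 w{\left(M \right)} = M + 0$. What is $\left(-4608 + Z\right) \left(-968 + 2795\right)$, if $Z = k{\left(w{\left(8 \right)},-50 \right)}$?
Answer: $3889074$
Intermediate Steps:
$w{\left(M \right)} = - \frac{M}{3}$ ($w{\left(M \right)} = - \frac{M + 0}{3} = - \frac{M}{3}$)
$k{\left(Y,G \right)} = 70 - Y G^{2}$ ($k{\left(Y,G \right)} = 3 - \left(G Y G - 67\right) = 3 - \left(Y G^{2} - 67\right) = 3 - \left(-67 + Y G^{2}\right) = 70 - Y G^{2}$)
$Z = \frac{20210}{3}$ ($Z = 70 - \left(- \frac{1}{3}\right) 8 \left(-50\right)^{2} = 70 - \left(- \frac{8}{3}\right) 2500 = 70 + \frac{20000}{3} = \frac{20210}{3} \approx 6736.7$)
$\left(-4608 + Z\right) \left(-968 + 2795\right) = \left(-4608 + \frac{20210}{3}\right) \left(-968 + 2795\right) = \frac{6386}{3} \cdot 1827 = 3889074$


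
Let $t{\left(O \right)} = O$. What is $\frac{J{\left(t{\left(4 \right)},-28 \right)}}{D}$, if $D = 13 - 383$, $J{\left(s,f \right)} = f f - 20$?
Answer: $- \frac{382}{185} \approx -2.0649$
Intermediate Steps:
$J{\left(s,f \right)} = -20 + f^{2}$ ($J{\left(s,f \right)} = f^{2} - 20 = -20 + f^{2}$)
$D = -370$
$\frac{J{\left(t{\left(4 \right)},-28 \right)}}{D} = \frac{-20 + \left(-28\right)^{2}}{-370} = \left(-20 + 784\right) \left(- \frac{1}{370}\right) = 764 \left(- \frac{1}{370}\right) = - \frac{382}{185}$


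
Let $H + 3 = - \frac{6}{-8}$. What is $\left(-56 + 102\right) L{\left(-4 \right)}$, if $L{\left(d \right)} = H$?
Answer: $- \frac{207}{2} \approx -103.5$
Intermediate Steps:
$H = - \frac{9}{4}$ ($H = -3 - \frac{6}{-8} = -3 - - \frac{3}{4} = -3 + \frac{3}{4} = - \frac{9}{4} \approx -2.25$)
$L{\left(d \right)} = - \frac{9}{4}$
$\left(-56 + 102\right) L{\left(-4 \right)} = \left(-56 + 102\right) \left(- \frac{9}{4}\right) = 46 \left(- \frac{9}{4}\right) = - \frac{207}{2}$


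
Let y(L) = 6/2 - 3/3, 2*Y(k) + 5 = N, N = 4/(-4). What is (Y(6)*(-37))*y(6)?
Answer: 222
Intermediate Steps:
N = -1 (N = 4*(-¼) = -1)
Y(k) = -3 (Y(k) = -5/2 + (½)*(-1) = -5/2 - ½ = -3)
y(L) = 2 (y(L) = 6*(½) - 3*⅓ = 3 - 1 = 2)
(Y(6)*(-37))*y(6) = -3*(-37)*2 = 111*2 = 222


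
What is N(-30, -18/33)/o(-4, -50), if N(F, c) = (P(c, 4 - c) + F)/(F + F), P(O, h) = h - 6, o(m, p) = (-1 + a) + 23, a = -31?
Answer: -173/2970 ≈ -0.058249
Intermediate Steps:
o(m, p) = -9 (o(m, p) = (-1 - 31) + 23 = -32 + 23 = -9)
P(O, h) = -6 + h
N(F, c) = (-2 + F - c)/(2*F) (N(F, c) = ((-6 + (4 - c)) + F)/(F + F) = ((-2 - c) + F)/((2*F)) = (-2 + F - c)*(1/(2*F)) = (-2 + F - c)/(2*F))
N(-30, -18/33)/o(-4, -50) = ((½)*(-2 - 30 - (-18)/33)/(-30))/(-9) = ((½)*(-1/30)*(-2 - 30 - (-18)/33))*(-⅑) = ((½)*(-1/30)*(-2 - 30 - 1*(-6/11)))*(-⅑) = ((½)*(-1/30)*(-2 - 30 + 6/11))*(-⅑) = ((½)*(-1/30)*(-346/11))*(-⅑) = (173/330)*(-⅑) = -173/2970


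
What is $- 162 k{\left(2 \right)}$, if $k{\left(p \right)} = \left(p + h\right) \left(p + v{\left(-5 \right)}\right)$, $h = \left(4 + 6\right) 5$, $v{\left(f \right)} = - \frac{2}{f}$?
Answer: $- \frac{101088}{5} \approx -20218.0$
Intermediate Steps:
$h = 50$ ($h = 10 \cdot 5 = 50$)
$k{\left(p \right)} = \left(50 + p\right) \left(\frac{2}{5} + p\right)$ ($k{\left(p \right)} = \left(p + 50\right) \left(p - \frac{2}{-5}\right) = \left(50 + p\right) \left(p - - \frac{2}{5}\right) = \left(50 + p\right) \left(p + \frac{2}{5}\right) = \left(50 + p\right) \left(\frac{2}{5} + p\right)$)
$- 162 k{\left(2 \right)} = - 162 \left(20 + 2^{2} + \frac{252}{5} \cdot 2\right) = - 162 \left(20 + 4 + \frac{504}{5}\right) = \left(-162\right) \frac{624}{5} = - \frac{101088}{5}$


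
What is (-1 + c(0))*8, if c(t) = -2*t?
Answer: -8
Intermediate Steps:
(-1 + c(0))*8 = (-1 - 2*0)*8 = (-1 + 0)*8 = -1*8 = -8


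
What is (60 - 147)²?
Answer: 7569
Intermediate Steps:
(60 - 147)² = (-87)² = 7569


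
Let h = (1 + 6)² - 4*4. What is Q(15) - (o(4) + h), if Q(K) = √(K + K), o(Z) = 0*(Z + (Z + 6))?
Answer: -33 + √30 ≈ -27.523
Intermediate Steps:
o(Z) = 0 (o(Z) = 0*(Z + (6 + Z)) = 0*(6 + 2*Z) = 0)
Q(K) = √2*√K (Q(K) = √(2*K) = √2*√K)
h = 33 (h = 7² - 16 = 49 - 16 = 33)
Q(15) - (o(4) + h) = √2*√15 - (0 + 33) = √30 - 1*33 = √30 - 33 = -33 + √30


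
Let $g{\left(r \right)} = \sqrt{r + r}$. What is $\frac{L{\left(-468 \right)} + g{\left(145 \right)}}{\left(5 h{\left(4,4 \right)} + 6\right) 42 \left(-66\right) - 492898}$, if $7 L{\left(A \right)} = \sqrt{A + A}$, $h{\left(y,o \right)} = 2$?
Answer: $- \frac{\sqrt{290}}{537250} - \frac{3 i \sqrt{26}}{1880375} \approx -3.1697 \cdot 10^{-5} - 8.1351 \cdot 10^{-6} i$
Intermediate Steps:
$g{\left(r \right)} = \sqrt{2} \sqrt{r}$ ($g{\left(r \right)} = \sqrt{2 r} = \sqrt{2} \sqrt{r}$)
$L{\left(A \right)} = \frac{\sqrt{2} \sqrt{A}}{7}$ ($L{\left(A \right)} = \frac{\sqrt{A + A}}{7} = \frac{\sqrt{2 A}}{7} = \frac{\sqrt{2} \sqrt{A}}{7}$)
$\frac{L{\left(-468 \right)} + g{\left(145 \right)}}{\left(5 h{\left(4,4 \right)} + 6\right) 42 \left(-66\right) - 492898} = \frac{\frac{\sqrt{2} \sqrt{-468}}{7} + \sqrt{2} \sqrt{145}}{\left(5 \cdot 2 + 6\right) 42 \left(-66\right) - 492898} = \frac{\frac{\sqrt{2} \cdot 6 i \sqrt{13}}{7} + \sqrt{290}}{\left(10 + 6\right) 42 \left(-66\right) - 492898} = \frac{\frac{6 i \sqrt{26}}{7} + \sqrt{290}}{16 \cdot 42 \left(-66\right) - 492898} = \frac{\sqrt{290} + \frac{6 i \sqrt{26}}{7}}{672 \left(-66\right) - 492898} = \frac{\sqrt{290} + \frac{6 i \sqrt{26}}{7}}{-44352 - 492898} = \frac{\sqrt{290} + \frac{6 i \sqrt{26}}{7}}{-537250} = \left(\sqrt{290} + \frac{6 i \sqrt{26}}{7}\right) \left(- \frac{1}{537250}\right) = - \frac{\sqrt{290}}{537250} - \frac{3 i \sqrt{26}}{1880375}$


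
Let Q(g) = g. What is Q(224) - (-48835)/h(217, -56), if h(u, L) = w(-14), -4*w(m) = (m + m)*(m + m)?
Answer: -4931/196 ≈ -25.158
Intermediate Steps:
w(m) = -m² (w(m) = -(m + m)*(m + m)/4 = -2*m*2*m/4 = -m²)
h(u, L) = -196 (h(u, L) = -1*(-14)² = -1*196 = -196)
Q(224) - (-48835)/h(217, -56) = 224 - (-48835)/(-196) = 224 - (-48835)*(-1)/196 = 224 - 1*48835/196 = 224 - 48835/196 = -4931/196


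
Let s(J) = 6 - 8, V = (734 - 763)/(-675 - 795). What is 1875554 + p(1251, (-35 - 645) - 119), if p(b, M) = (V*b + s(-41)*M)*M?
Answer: 283726173/490 ≈ 5.7903e+5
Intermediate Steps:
V = 29/1470 (V = -29/(-1470) = -29*(-1/1470) = 29/1470 ≈ 0.019728)
s(J) = -2
p(b, M) = M*(-2*M + 29*b/1470) (p(b, M) = (29*b/1470 - 2*M)*M = (-2*M + 29*b/1470)*M = M*(-2*M + 29*b/1470))
1875554 + p(1251, (-35 - 645) - 119) = 1875554 + ((-35 - 645) - 119)*(-2940*((-35 - 645) - 119) + 29*1251)/1470 = 1875554 + (-680 - 119)*(-2940*(-680 - 119) + 36279)/1470 = 1875554 + (1/1470)*(-799)*(-2940*(-799) + 36279) = 1875554 + (1/1470)*(-799)*(2349060 + 36279) = 1875554 + (1/1470)*(-799)*2385339 = 1875554 - 635295287/490 = 283726173/490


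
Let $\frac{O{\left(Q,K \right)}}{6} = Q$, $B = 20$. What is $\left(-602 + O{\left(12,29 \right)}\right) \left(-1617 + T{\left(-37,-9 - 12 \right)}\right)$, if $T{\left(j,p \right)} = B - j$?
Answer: $826800$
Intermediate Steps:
$O{\left(Q,K \right)} = 6 Q$
$T{\left(j,p \right)} = 20 - j$
$\left(-602 + O{\left(12,29 \right)}\right) \left(-1617 + T{\left(-37,-9 - 12 \right)}\right) = \left(-602 + 6 \cdot 12\right) \left(-1617 + \left(20 - -37\right)\right) = \left(-602 + 72\right) \left(-1617 + \left(20 + 37\right)\right) = - 530 \left(-1617 + 57\right) = \left(-530\right) \left(-1560\right) = 826800$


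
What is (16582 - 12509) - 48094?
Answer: -44021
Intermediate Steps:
(16582 - 12509) - 48094 = 4073 - 48094 = -44021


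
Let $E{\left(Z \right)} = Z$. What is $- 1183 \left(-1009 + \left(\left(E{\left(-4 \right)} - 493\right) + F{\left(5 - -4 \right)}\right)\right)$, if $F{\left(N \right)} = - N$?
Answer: $1792245$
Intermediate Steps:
$- 1183 \left(-1009 + \left(\left(E{\left(-4 \right)} - 493\right) + F{\left(5 - -4 \right)}\right)\right) = - 1183 \left(-1009 - \left(502 + 4\right)\right) = - 1183 \left(-1009 - 506\right) = \left(-1183\right) \left(-1515\right) = 1792245$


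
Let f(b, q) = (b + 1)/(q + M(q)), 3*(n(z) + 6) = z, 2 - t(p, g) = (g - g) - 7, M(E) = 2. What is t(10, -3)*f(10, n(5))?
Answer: -297/7 ≈ -42.429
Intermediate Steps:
t(p, g) = 9 (t(p, g) = 2 - ((g - g) - 7) = 2 - (0 - 7) = 2 - 1*(-7) = 2 + 7 = 9)
n(z) = -6 + z/3
f(b, q) = (1 + b)/(2 + q) (f(b, q) = (b + 1)/(q + 2) = (1 + b)/(2 + q))
t(10, -3)*f(10, n(5)) = 9*((1 + 10)/(2 + (-6 + (⅓)*5))) = 9*(11/(2 + (-6 + 5/3))) = 9*(11/(2 - 13/3)) = 9*(11/(-7/3)) = 9*(-3/7*11) = 9*(-33/7) = -297/7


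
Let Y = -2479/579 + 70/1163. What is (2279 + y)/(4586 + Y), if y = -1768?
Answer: 344095647/3085264375 ≈ 0.11153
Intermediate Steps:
Y = -2842547/673377 (Y = -2479*1/579 + 70*(1/1163) = -2479/579 + 70/1163 = -2842547/673377 ≈ -4.2213)
(2279 + y)/(4586 + Y) = (2279 - 1768)/(4586 - 2842547/673377) = 511/(3085264375/673377) = 511*(673377/3085264375) = 344095647/3085264375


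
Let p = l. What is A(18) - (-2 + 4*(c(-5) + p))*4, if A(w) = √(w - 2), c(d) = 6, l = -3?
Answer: -36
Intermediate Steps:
p = -3
A(w) = √(-2 + w)
A(18) - (-2 + 4*(c(-5) + p))*4 = √(-2 + 18) - (-2 + 4*(6 - 3))*4 = √16 - (-2 + 4*3)*4 = 4 - (-2 + 12)*4 = 4 - 10*4 = 4 - 1*40 = 4 - 40 = -36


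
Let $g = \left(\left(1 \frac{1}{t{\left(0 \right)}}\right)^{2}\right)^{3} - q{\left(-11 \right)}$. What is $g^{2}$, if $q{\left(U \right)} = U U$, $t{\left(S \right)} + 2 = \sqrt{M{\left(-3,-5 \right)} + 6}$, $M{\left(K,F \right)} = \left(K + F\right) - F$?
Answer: $3338100 + 1918800 \sqrt{3} \approx 6.6616 \cdot 10^{6}$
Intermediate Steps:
$M{\left(K,F \right)} = K$ ($M{\left(K,F \right)} = \left(F + K\right) - F = K$)
$t{\left(S \right)} = -2 + \sqrt{3}$ ($t{\left(S \right)} = -2 + \sqrt{-3 + 6} = -2 + \sqrt{3}$)
$q{\left(U \right)} = U^{2}$
$g = -121 + \frac{1}{\left(-2 + \sqrt{3}\right)^{6}}$ ($g = \left(\left(1 \frac{1}{-2 + \sqrt{3}}\right)^{2}\right)^{3} - \left(-11\right)^{2} = \left(\left(\frac{1}{-2 + \sqrt{3}}\right)^{2}\right)^{3} - 121 = \left(\frac{1}{\left(-2 + \sqrt{3}\right)^{2}}\right)^{3} - 121 = \frac{1}{\left(-2 + \sqrt{3}\right)^{6}} - 121 = -121 + \frac{1}{\left(-2 + \sqrt{3}\right)^{6}} \approx 2581.0$)
$g^{2} = \left(1230 + 780 \sqrt{3}\right)^{2}$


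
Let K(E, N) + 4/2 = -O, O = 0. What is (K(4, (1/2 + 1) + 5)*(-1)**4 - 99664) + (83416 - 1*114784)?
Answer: -131034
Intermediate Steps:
K(E, N) = -2 (K(E, N) = -2 - 1*0 = -2 + 0 = -2)
(K(4, (1/2 + 1) + 5)*(-1)**4 - 99664) + (83416 - 1*114784) = (-2*(-1)**4 - 99664) + (83416 - 1*114784) = (-2*1 - 99664) + (83416 - 114784) = (-2 - 99664) - 31368 = -99666 - 31368 = -131034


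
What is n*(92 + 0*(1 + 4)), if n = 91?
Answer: 8372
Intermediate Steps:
n*(92 + 0*(1 + 4)) = 91*(92 + 0*(1 + 4)) = 91*(92 + 0*5) = 91*(92 + 0) = 91*92 = 8372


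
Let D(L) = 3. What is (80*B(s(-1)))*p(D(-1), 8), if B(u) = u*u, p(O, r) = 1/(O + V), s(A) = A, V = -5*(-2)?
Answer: 80/13 ≈ 6.1538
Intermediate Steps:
V = 10
p(O, r) = 1/(10 + O) (p(O, r) = 1/(O + 10) = 1/(10 + O))
B(u) = u**2
(80*B(s(-1)))*p(D(-1), 8) = (80*(-1)**2)/(10 + 3) = (80*1)/13 = 80*(1/13) = 80/13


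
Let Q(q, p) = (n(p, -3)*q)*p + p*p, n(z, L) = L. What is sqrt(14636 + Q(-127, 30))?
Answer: sqrt(26966) ≈ 164.21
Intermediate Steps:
Q(q, p) = p**2 - 3*p*q (Q(q, p) = (-3*q)*p + p*p = -3*p*q + p**2 = p**2 - 3*p*q)
sqrt(14636 + Q(-127, 30)) = sqrt(14636 + 30*(30 - 3*(-127))) = sqrt(14636 + 30*(30 + 381)) = sqrt(14636 + 30*411) = sqrt(14636 + 12330) = sqrt(26966)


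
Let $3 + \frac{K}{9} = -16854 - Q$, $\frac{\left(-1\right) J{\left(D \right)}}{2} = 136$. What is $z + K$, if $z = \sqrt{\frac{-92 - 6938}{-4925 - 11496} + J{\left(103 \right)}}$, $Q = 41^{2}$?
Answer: $-166842 + \frac{3 i \sqrt{8136572658}}{16421} \approx -1.6684 \cdot 10^{5} + 16.479 i$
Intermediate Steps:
$Q = 1681$
$J{\left(D \right)} = -272$ ($J{\left(D \right)} = \left(-2\right) 136 = -272$)
$K = -166842$ ($K = -27 + 9 \left(-16854 - 1681\right) = -27 + 9 \left(-18535\right) = -27 - 166815 = -166842$)
$z = \frac{3 i \sqrt{8136572658}}{16421}$ ($z = \sqrt{\frac{-92 - 6938}{-4925 - 11496} - 272} = \sqrt{- \frac{7030}{-16421} - 272} = \sqrt{\left(-7030\right) \left(- \frac{1}{16421}\right) - 272} = \sqrt{\frac{7030}{16421} - 272} = \sqrt{- \frac{4459482}{16421}} = \frac{3 i \sqrt{8136572658}}{16421} \approx 16.479 i$)
$z + K = \frac{3 i \sqrt{8136572658}}{16421} - 166842 = -166842 + \frac{3 i \sqrt{8136572658}}{16421}$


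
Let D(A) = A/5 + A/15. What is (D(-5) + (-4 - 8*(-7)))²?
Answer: 23104/9 ≈ 2567.1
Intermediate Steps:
D(A) = 4*A/15 (D(A) = A*(⅕) + A*(1/15) = A/5 + A/15 = 4*A/15)
(D(-5) + (-4 - 8*(-7)))² = ((4/15)*(-5) + (-4 - 8*(-7)))² = (-4/3 + (-4 + 56))² = (-4/3 + 52)² = (152/3)² = 23104/9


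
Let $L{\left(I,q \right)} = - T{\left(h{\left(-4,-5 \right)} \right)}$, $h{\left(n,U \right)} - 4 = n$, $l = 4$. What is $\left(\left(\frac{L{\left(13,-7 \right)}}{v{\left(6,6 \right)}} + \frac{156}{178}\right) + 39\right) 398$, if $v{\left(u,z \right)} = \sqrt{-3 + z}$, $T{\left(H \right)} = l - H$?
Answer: $\frac{1412502}{89} - \frac{1592 \sqrt{3}}{3} \approx 14952.0$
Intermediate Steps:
$h{\left(n,U \right)} = 4 + n$
$T{\left(H \right)} = 4 - H$
$L{\left(I,q \right)} = -4$ ($L{\left(I,q \right)} = - (4 - \left(4 - 4\right)) = - (4 - 0) = - (4 + 0) = \left(-1\right) 4 = -4$)
$\left(\left(\frac{L{\left(13,-7 \right)}}{v{\left(6,6 \right)}} + \frac{156}{178}\right) + 39\right) 398 = \left(\left(- \frac{4}{\sqrt{-3 + 6}} + \frac{156}{178}\right) + 39\right) 398 = \left(\left(- \frac{4}{\sqrt{3}} + 156 \cdot \frac{1}{178}\right) + 39\right) 398 = \left(\left(- 4 \frac{\sqrt{3}}{3} + \frac{78}{89}\right) + 39\right) 398 = \left(\left(- \frac{4 \sqrt{3}}{3} + \frac{78}{89}\right) + 39\right) 398 = \left(\left(\frac{78}{89} - \frac{4 \sqrt{3}}{3}\right) + 39\right) 398 = \left(\frac{3549}{89} - \frac{4 \sqrt{3}}{3}\right) 398 = \frac{1412502}{89} - \frac{1592 \sqrt{3}}{3}$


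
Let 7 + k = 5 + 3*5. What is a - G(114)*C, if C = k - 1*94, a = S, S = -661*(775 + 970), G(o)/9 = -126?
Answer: -1245299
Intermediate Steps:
G(o) = -1134 (G(o) = 9*(-126) = -1134)
k = 13 (k = -7 + (5 + 3*5) = -7 + (5 + 15) = -7 + 20 = 13)
S = -1153445 (S = -661*1745 = -1153445)
a = -1153445
C = -81 (C = 13 - 1*94 = 13 - 94 = -81)
a - G(114)*C = -1153445 - (-1134)*(-81) = -1153445 - 1*91854 = -1153445 - 91854 = -1245299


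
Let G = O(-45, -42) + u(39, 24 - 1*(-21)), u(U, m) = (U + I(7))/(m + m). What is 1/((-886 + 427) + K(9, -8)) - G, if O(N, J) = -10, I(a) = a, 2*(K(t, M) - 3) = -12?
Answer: 65743/6930 ≈ 9.4867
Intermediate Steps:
K(t, M) = -3 (K(t, M) = 3 + (1/2)*(-12) = 3 - 6 = -3)
u(U, m) = (7 + U)/(2*m) (u(U, m) = (U + 7)/(m + m) = (7 + U)/((2*m)) = (7 + U)*(1/(2*m)) = (7 + U)/(2*m))
G = -427/45 (G = -10 + (7 + 39)/(2*(24 - 1*(-21))) = -10 + (1/2)*46/(24 + 21) = -10 + (1/2)*46/45 = -10 + (1/2)*(1/45)*46 = -10 + 23/45 = -427/45 ≈ -9.4889)
1/((-886 + 427) + K(9, -8)) - G = 1/((-886 + 427) - 3) - 1*(-427/45) = 1/(-459 - 3) + 427/45 = 1/(-462) + 427/45 = -1/462 + 427/45 = 65743/6930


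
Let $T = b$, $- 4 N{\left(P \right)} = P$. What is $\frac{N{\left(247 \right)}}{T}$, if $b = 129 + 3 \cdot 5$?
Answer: $- \frac{247}{576} \approx -0.42882$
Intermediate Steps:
$N{\left(P \right)} = - \frac{P}{4}$
$b = 144$ ($b = 129 + 15 = 144$)
$T = 144$
$\frac{N{\left(247 \right)}}{T} = \frac{\left(- \frac{1}{4}\right) 247}{144} = \left(- \frac{247}{4}\right) \frac{1}{144} = - \frac{247}{576}$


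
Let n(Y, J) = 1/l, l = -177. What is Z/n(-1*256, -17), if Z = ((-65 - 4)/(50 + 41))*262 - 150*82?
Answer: 201315906/91 ≈ 2.2123e+6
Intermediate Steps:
Z = -1137378/91 (Z = -69/91*262 - 12300 = -18078/91 - 12300 = -1137378/91 ≈ -12499.)
n(Y, J) = -1/177 (n(Y, J) = 1/(-177) = -1/177)
Z/n(-1*256, -17) = -1137378/(91*(-1/177)) = -1137378/91*(-177) = 201315906/91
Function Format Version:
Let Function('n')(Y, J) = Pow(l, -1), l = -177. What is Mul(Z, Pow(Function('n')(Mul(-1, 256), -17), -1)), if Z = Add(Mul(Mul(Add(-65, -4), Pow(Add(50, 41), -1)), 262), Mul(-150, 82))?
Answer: Rational(201315906, 91) ≈ 2.2123e+6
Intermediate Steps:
Z = Rational(-1137378, 91) (Z = Add(Mul(Mul(-69, Pow(91, -1)), 262), -12300) = Add(Mul(Mul(-69, Rational(1, 91)), 262), -12300) = Add(Mul(Rational(-69, 91), 262), -12300) = Add(Rational(-18078, 91), -12300) = Rational(-1137378, 91) ≈ -12499.)
Function('n')(Y, J) = Rational(-1, 177) (Function('n')(Y, J) = Pow(-177, -1) = Rational(-1, 177))
Mul(Z, Pow(Function('n')(Mul(-1, 256), -17), -1)) = Mul(Rational(-1137378, 91), Pow(Rational(-1, 177), -1)) = Mul(Rational(-1137378, 91), -177) = Rational(201315906, 91)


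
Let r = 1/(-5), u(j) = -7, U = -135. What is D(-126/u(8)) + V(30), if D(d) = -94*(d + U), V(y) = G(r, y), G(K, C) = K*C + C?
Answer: 11022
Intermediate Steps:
r = -⅕ ≈ -0.20000
G(K, C) = C + C*K (G(K, C) = C*K + C = C + C*K)
V(y) = 4*y/5 (V(y) = y*(1 - ⅕) = y*(⅘) = 4*y/5)
D(d) = 12690 - 94*d (D(d) = -94*(d - 135) = -94*(-135 + d) = 12690 - 94*d)
D(-126/u(8)) + V(30) = (12690 - (-11844)/(-7)) + (⅘)*30 = (12690 - (-11844)*(-1)/7) + 24 = (12690 - 94*18) + 24 = (12690 - 1692) + 24 = 10998 + 24 = 11022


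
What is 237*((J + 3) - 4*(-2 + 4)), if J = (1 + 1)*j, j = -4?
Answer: -3081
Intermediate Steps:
J = -8 (J = (1 + 1)*(-4) = 2*(-4) = -8)
237*((J + 3) - 4*(-2 + 4)) = 237*((-8 + 3) - 4*(-2 + 4)) = 237*(-5 - 4*2) = 237*(-5 - 8) = 237*(-13) = -3081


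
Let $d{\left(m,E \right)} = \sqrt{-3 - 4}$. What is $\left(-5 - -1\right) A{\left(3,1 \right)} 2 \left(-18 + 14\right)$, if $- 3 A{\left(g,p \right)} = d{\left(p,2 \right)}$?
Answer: $- \frac{32 i \sqrt{7}}{3} \approx - 28.221 i$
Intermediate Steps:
$d{\left(m,E \right)} = i \sqrt{7}$ ($d{\left(m,E \right)} = \sqrt{-7} = i \sqrt{7}$)
$A{\left(g,p \right)} = - \frac{i \sqrt{7}}{3}$
$\left(-5 - -1\right) A{\left(3,1 \right)} 2 \left(-18 + 14\right) = \left(-5 - -1\right) \left(- \frac{i \sqrt{7}}{3}\right) 2 \left(-18 + 14\right) = \left(-5 + 1\right) \left(- \frac{i \sqrt{7}}{3}\right) 2 \left(-4\right) = - 4 \left(- \frac{i \sqrt{7}}{3}\right) 2 \left(-4\right) = \frac{4 i \sqrt{7}}{3} \cdot 2 \left(-4\right) = \frac{8 i \sqrt{7}}{3} \left(-4\right) = - \frac{32 i \sqrt{7}}{3}$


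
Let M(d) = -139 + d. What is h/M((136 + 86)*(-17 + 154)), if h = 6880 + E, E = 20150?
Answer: 5406/6055 ≈ 0.89282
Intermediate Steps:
h = 27030 (h = 6880 + 20150 = 27030)
h/M((136 + 86)*(-17 + 154)) = 27030/(-139 + (136 + 86)*(-17 + 154)) = 27030/(-139 + 222*137) = 27030/(-139 + 30414) = 27030/30275 = 27030*(1/30275) = 5406/6055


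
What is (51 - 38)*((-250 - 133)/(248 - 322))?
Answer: 4979/74 ≈ 67.284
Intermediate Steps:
(51 - 38)*((-250 - 133)/(248 - 322)) = 13*(-383/(-74)) = 13*(-383*(-1/74)) = 13*(383/74) = 4979/74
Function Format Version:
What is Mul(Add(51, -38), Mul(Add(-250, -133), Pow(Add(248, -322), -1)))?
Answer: Rational(4979, 74) ≈ 67.284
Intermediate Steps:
Mul(Add(51, -38), Mul(Add(-250, -133), Pow(Add(248, -322), -1))) = Mul(13, Mul(-383, Pow(-74, -1))) = Mul(13, Mul(-383, Rational(-1, 74))) = Mul(13, Rational(383, 74)) = Rational(4979, 74)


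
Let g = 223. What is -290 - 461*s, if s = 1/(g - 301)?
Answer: -22159/78 ≈ -284.09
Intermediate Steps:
s = -1/78 (s = 1/(223 - 301) = 1/(-78) = -1/78 ≈ -0.012821)
-290 - 461*s = -290 - 461*(-1/78) = -290 + 461/78 = -22159/78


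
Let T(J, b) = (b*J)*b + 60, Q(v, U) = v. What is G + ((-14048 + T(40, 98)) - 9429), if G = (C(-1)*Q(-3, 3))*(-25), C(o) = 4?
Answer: 361043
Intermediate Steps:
T(J, b) = 60 + J*b² (T(J, b) = (J*b)*b + 60 = J*b² + 60 = 60 + J*b²)
G = 300 (G = (4*(-3))*(-25) = -12*(-25) = 300)
G + ((-14048 + T(40, 98)) - 9429) = 300 + ((-14048 + (60 + 40*98²)) - 9429) = 300 + ((-14048 + (60 + 40*9604)) - 9429) = 300 + ((-14048 + (60 + 384160)) - 9429) = 300 + ((-14048 + 384220) - 9429) = 300 + (370172 - 9429) = 300 + 360743 = 361043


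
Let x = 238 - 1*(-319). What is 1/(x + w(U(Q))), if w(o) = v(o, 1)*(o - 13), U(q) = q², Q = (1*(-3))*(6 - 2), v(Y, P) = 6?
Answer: 1/1343 ≈ 0.00074460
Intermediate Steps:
Q = -12 (Q = -3*4 = -12)
x = 557 (x = 238 + 319 = 557)
w(o) = -78 + 6*o (w(o) = 6*(o - 13) = 6*(-13 + o) = -78 + 6*o)
1/(x + w(U(Q))) = 1/(557 + (-78 + 6*(-12)²)) = 1/(557 + (-78 + 6*144)) = 1/(557 + (-78 + 864)) = 1/(557 + 786) = 1/1343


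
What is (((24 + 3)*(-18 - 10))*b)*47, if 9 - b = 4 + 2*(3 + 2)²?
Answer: 1598940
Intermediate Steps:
b = -45 (b = 9 - (4 + 2*(3 + 2)²) = 9 - (4 + 2*5²) = 9 - (4 + 2*25) = 9 - (4 + 50) = 9 - 1*54 = 9 - 54 = -45)
(((24 + 3)*(-18 - 10))*b)*47 = (((24 + 3)*(-18 - 10))*(-45))*47 = ((27*(-28))*(-45))*47 = -756*(-45)*47 = 34020*47 = 1598940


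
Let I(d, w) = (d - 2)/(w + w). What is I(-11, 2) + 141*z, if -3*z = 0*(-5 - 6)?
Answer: -13/4 ≈ -3.2500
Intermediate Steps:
I(d, w) = (-2 + d)/(2*w) (I(d, w) = (-2 + d)/((2*w)) = (-2 + d)*(1/(2*w)) = (-2 + d)/(2*w))
z = 0 (z = -0*(-5 - 6) = -0*(-11) = -⅓*0 = 0)
I(-11, 2) + 141*z = (½)*(-2 - 11)/2 + 141*0 = (½)*(½)*(-13) + 0 = -13/4 + 0 = -13/4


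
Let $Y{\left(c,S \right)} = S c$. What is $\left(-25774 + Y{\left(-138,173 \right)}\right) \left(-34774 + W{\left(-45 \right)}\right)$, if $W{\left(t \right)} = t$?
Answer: $1728693712$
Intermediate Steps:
$\left(-25774 + Y{\left(-138,173 \right)}\right) \left(-34774 + W{\left(-45 \right)}\right) = \left(-25774 + 173 \left(-138\right)\right) \left(-34774 - 45\right) = \left(-25774 - 23874\right) \left(-34819\right) = \left(-49648\right) \left(-34819\right) = 1728693712$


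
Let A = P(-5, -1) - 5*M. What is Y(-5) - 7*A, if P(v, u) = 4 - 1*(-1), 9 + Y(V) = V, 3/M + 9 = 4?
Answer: -70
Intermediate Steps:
M = -⅗ (M = 3/(-9 + 4) = 3/(-5) = 3*(-⅕) = -⅗ ≈ -0.60000)
Y(V) = -9 + V
P(v, u) = 5 (P(v, u) = 4 + 1 = 5)
A = 8 (A = 5 - 5*(-⅗) = 5 + 3 = 8)
Y(-5) - 7*A = (-9 - 5) - 7*8 = -14 - 56 = -70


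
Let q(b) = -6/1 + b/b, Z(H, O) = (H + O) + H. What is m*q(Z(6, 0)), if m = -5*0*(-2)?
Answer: 0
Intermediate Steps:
Z(H, O) = O + 2*H
q(b) = -5 (q(b) = -6*1 + 1 = -6 + 1 = -5)
m = 0 (m = 0*(-2) = 0)
m*q(Z(6, 0)) = 0*(-5) = 0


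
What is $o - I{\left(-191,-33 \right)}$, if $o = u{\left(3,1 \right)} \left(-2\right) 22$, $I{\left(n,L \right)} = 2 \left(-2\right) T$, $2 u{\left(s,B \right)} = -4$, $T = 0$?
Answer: $88$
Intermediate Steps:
$u{\left(s,B \right)} = -2$ ($u{\left(s,B \right)} = \frac{1}{2} \left(-4\right) = -2$)
$I{\left(n,L \right)} = 0$ ($I{\left(n,L \right)} = 2 \left(-2\right) 0 = \left(-4\right) 0 = 0$)
$o = 88$ ($o = \left(-2\right) \left(-2\right) 22 = 4 \cdot 22 = 88$)
$o - I{\left(-191,-33 \right)} = 88 - 0 = 88 + 0 = 88$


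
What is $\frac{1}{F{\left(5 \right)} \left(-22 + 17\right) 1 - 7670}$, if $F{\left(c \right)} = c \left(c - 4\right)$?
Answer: $- \frac{1}{7695} \approx -0.00012995$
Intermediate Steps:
$F{\left(c \right)} = c \left(-4 + c\right)$
$\frac{1}{F{\left(5 \right)} \left(-22 + 17\right) 1 - 7670} = \frac{1}{5 \left(-4 + 5\right) \left(-22 + 17\right) 1 - 7670} = \frac{1}{5 \cdot 1 \left(-5\right) 1 - 7670} = \frac{1}{5 \left(-5\right) 1 - 7670} = \frac{1}{\left(-25\right) 1 - 7670} = \frac{1}{-25 - 7670} = \frac{1}{-7695} = - \frac{1}{7695}$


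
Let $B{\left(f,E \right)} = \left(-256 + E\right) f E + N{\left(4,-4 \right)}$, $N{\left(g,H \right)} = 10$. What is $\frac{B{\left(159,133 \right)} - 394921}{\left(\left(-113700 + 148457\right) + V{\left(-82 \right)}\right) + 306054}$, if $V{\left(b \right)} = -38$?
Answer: $- \frac{998664}{113591} \approx -8.7917$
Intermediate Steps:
$B{\left(f,E \right)} = 10 + E f \left(-256 + E\right)$ ($B{\left(f,E \right)} = \left(-256 + E\right) f E + 10 = f \left(-256 + E\right) E + 10 = E f \left(-256 + E\right) + 10 = 10 + E f \left(-256 + E\right)$)
$\frac{B{\left(159,133 \right)} - 394921}{\left(\left(-113700 + 148457\right) + V{\left(-82 \right)}\right) + 306054} = \frac{\left(10 + 159 \cdot 133^{2} - 34048 \cdot 159\right) - 394921}{\left(\left(-113700 + 148457\right) - 38\right) + 306054} = \frac{\left(10 + 159 \cdot 17689 - 5413632\right) - 394921}{\left(34757 - 38\right) + 306054} = \frac{\left(10 + 2812551 - 5413632\right) - 394921}{34719 + 306054} = \frac{-2601071 - 394921}{340773} = \left(-2995992\right) \frac{1}{340773} = - \frac{998664}{113591}$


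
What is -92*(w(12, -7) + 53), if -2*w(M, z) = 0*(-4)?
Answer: -4876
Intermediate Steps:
w(M, z) = 0 (w(M, z) = -0*(-4) = -½*0 = 0)
-92*(w(12, -7) + 53) = -92*(0 + 53) = -92*53 = -4876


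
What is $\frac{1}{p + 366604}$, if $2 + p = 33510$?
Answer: $\frac{1}{400112} \approx 2.4993 \cdot 10^{-6}$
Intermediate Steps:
$p = 33508$ ($p = -2 + 33510 = 33508$)
$\frac{1}{p + 366604} = \frac{1}{33508 + 366604} = \frac{1}{400112}$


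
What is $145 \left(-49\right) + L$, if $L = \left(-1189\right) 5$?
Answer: $-13050$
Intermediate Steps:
$L = -5945$
$145 \left(-49\right) + L = 145 \left(-49\right) - 5945 = -7105 - 5945 = -13050$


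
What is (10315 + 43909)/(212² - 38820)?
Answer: 13556/1531 ≈ 8.8543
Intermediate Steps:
(10315 + 43909)/(212² - 38820) = 54224/(44944 - 38820) = 54224/6124 = 54224*(1/6124) = 13556/1531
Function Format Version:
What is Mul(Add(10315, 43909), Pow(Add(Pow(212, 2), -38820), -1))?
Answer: Rational(13556, 1531) ≈ 8.8543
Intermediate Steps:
Mul(Add(10315, 43909), Pow(Add(Pow(212, 2), -38820), -1)) = Mul(54224, Pow(Add(44944, -38820), -1)) = Mul(54224, Pow(6124, -1)) = Mul(54224, Rational(1, 6124)) = Rational(13556, 1531)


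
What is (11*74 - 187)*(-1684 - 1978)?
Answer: -2296074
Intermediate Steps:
(11*74 - 187)*(-1684 - 1978) = (814 - 187)*(-3662) = 627*(-3662) = -2296074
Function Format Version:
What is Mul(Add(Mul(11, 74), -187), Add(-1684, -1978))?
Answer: -2296074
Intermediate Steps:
Mul(Add(Mul(11, 74), -187), Add(-1684, -1978)) = Mul(Add(814, -187), -3662) = Mul(627, -3662) = -2296074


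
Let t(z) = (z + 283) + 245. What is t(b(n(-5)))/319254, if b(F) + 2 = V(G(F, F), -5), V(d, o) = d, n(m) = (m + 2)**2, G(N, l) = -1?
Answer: 175/106418 ≈ 0.0016445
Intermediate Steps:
n(m) = (2 + m)**2
b(F) = -3 (b(F) = -2 - 1 = -3)
t(z) = 528 + z (t(z) = (283 + z) + 245 = 528 + z)
t(b(n(-5)))/319254 = (528 - 3)/319254 = 525*(1/319254) = 175/106418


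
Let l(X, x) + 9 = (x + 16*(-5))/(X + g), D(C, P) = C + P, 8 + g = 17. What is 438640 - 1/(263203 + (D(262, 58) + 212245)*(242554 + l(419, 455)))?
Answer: 9679209079958023332/22066407714659 ≈ 4.3864e+5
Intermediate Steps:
g = 9 (g = -8 + 17 = 9)
l(X, x) = -9 + (-80 + x)/(9 + X) (l(X, x) = -9 + (x + 16*(-5))/(X + 9) = -9 + (x - 80)/(9 + X) = -9 + (-80 + x)/(9 + X))
438640 - 1/(263203 + (D(262, 58) + 212245)*(242554 + l(419, 455))) = 438640 - 1/(263203 + ((262 + 58) + 212245)*(242554 + (-161 + 455 - 9*419)/(9 + 419))) = 438640 - 1/(263203 + (320 + 212245)*(242554 + (-161 + 455 - 3771)/428)) = 438640 - 1/(263203 + 212565*(242554 + (1/428)*(-3477))) = 438640 - 1/(263203 + 212565*(242554 - 3477/428)) = 438640 - 1/(263203 + 212565*(103809635/428)) = 438640 - 1/(263203 + 22066295063775/428) = 438640 - 1/22066407714659/428 = 438640 - 1*428/22066407714659 = 438640 - 428/22066407714659 = 9679209079958023332/22066407714659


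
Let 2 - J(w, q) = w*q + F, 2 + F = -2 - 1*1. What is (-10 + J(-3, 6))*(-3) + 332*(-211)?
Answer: -70097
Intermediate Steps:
F = -5 (F = -2 + (-2 - 1*1) = -2 + (-2 - 1) = -2 - 3 = -5)
J(w, q) = 7 - q*w (J(w, q) = 2 - (w*q - 5) = 2 - (q*w - 5) = 2 - (-5 + q*w) = 2 + (5 - q*w) = 7 - q*w)
(-10 + J(-3, 6))*(-3) + 332*(-211) = (-10 + (7 - 1*6*(-3)))*(-3) + 332*(-211) = (-10 + (7 + 18))*(-3) - 70052 = (-10 + 25)*(-3) - 70052 = 15*(-3) - 70052 = -45 - 70052 = -70097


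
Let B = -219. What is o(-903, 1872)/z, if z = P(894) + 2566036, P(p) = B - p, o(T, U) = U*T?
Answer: -1690416/2564923 ≈ -0.65905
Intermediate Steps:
o(T, U) = T*U
P(p) = -219 - p
z = 2564923 (z = (-219 - 1*894) + 2566036 = (-219 - 894) + 2566036 = -1113 + 2566036 = 2564923)
o(-903, 1872)/z = -903*1872/2564923 = -1690416*1/2564923 = -1690416/2564923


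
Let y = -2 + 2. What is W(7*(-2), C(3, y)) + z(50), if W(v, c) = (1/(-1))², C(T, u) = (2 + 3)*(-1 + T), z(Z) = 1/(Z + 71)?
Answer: 122/121 ≈ 1.0083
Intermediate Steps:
z(Z) = 1/(71 + Z)
y = 0
C(T, u) = -5 + 5*T (C(T, u) = 5*(-1 + T) = -5 + 5*T)
W(v, c) = 1 (W(v, c) = (-1)² = 1)
W(7*(-2), C(3, y)) + z(50) = 1 + 1/(71 + 50) = 1 + 1/121 = 122/121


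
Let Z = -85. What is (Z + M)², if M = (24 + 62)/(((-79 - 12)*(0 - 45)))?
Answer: 121096344121/16769025 ≈ 7221.4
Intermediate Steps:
M = 86/4095 (M = 86/((-91*(-45))) = 86/4095 ≈ 0.021001)
(Z + M)² = (-85 + 86/4095)² = (-347989/4095)² = 121096344121/16769025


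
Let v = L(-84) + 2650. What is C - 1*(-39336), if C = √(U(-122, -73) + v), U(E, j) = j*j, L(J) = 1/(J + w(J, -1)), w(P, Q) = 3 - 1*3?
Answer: 39336 + √14074935/42 ≈ 39425.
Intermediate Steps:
w(P, Q) = 0 (w(P, Q) = 3 - 3 = 0)
L(J) = 1/J (L(J) = 1/(J + 0) = 1/J)
U(E, j) = j²
v = 222599/84 (v = 1/(-84) + 2650 = -1/84 + 2650 = 222599/84 ≈ 2650.0)
C = √14074935/42 (C = √((-73)² + 222599/84) = √(5329 + 222599/84) = √(670235/84) = √14074935/42 ≈ 89.325)
C - 1*(-39336) = √14074935/42 - 1*(-39336) = √14074935/42 + 39336 = 39336 + √14074935/42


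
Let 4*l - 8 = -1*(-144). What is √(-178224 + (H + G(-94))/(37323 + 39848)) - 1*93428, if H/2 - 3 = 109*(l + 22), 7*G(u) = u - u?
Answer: -93428 + I*√1061387648404278/77171 ≈ -93428.0 + 422.17*I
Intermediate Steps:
l = 38 (l = 2 + (-1*(-144))/4 = 2 + (¼)*144 = 2 + 36 = 38)
G(u) = 0 (G(u) = (u - u)/7 = (⅐)*0 = 0)
H = 13086 (H = 6 + 2*(109*(38 + 22)) = 6 + 2*(109*60) = 6 + 2*6540 = 6 + 13080 = 13086)
√(-178224 + (H + G(-94))/(37323 + 39848)) - 1*93428 = √(-178224 + (13086 + 0)/(37323 + 39848)) - 1*93428 = √(-178224 + 13086/77171) - 93428 = √(-13753711218/77171) - 93428 = I*√1061387648404278/77171 - 93428 = -93428 + I*√1061387648404278/77171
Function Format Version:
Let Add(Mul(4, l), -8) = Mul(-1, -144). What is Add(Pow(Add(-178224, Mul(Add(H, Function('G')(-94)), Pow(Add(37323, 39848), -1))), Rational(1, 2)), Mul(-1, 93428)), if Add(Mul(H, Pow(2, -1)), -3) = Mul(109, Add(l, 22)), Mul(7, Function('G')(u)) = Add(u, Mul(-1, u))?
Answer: Add(-93428, Mul(Rational(1, 77171), I, Pow(1061387648404278, Rational(1, 2)))) ≈ Add(-93428., Mul(422.17, I))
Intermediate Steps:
l = 38 (l = Add(2, Mul(Rational(1, 4), Mul(-1, -144))) = Add(2, Mul(Rational(1, 4), 144)) = Add(2, 36) = 38)
Function('G')(u) = 0 (Function('G')(u) = Mul(Rational(1, 7), Add(u, Mul(-1, u))) = Mul(Rational(1, 7), 0) = 0)
H = 13086 (H = Add(6, Mul(2, Mul(109, Add(38, 22)))) = Add(6, Mul(2, Mul(109, 60))) = Add(6, Mul(2, 6540)) = Add(6, 13080) = 13086)
Add(Pow(Add(-178224, Mul(Add(H, Function('G')(-94)), Pow(Add(37323, 39848), -1))), Rational(1, 2)), Mul(-1, 93428)) = Add(Pow(Add(-178224, Mul(Add(13086, 0), Pow(Add(37323, 39848), -1))), Rational(1, 2)), Mul(-1, 93428)) = Add(Pow(Add(-178224, Mul(13086, Pow(77171, -1))), Rational(1, 2)), -93428) = Add(Pow(Add(-178224, Mul(13086, Rational(1, 77171))), Rational(1, 2)), -93428) = Add(Pow(Add(-178224, Rational(13086, 77171)), Rational(1, 2)), -93428) = Add(Pow(Rational(-13753711218, 77171), Rational(1, 2)), -93428) = Add(Mul(Rational(1, 77171), I, Pow(1061387648404278, Rational(1, 2))), -93428) = Add(-93428, Mul(Rational(1, 77171), I, Pow(1061387648404278, Rational(1, 2))))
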